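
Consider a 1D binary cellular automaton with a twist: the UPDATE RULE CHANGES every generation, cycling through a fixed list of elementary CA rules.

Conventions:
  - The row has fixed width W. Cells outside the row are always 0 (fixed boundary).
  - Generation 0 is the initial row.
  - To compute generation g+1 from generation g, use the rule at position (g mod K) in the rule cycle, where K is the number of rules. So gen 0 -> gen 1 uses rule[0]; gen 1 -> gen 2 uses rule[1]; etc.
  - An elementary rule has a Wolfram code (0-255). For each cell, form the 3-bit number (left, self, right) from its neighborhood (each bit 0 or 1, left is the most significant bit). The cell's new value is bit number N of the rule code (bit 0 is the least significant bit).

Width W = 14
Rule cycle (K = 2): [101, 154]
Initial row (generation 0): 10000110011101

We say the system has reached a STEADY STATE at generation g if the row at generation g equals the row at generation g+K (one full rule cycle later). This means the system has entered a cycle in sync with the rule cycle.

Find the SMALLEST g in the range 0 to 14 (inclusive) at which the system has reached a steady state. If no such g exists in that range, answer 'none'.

Answer: none

Derivation:
Gen 0: 10000110011101
Gen 1 (rule 101): 10110010000111
Gen 2 (rule 154): 00101101001110
Gen 3 (rule 101): 10110111000010
Gen 4 (rule 154): 00100110100101
Gen 5 (rule 101): 10100011100111
Gen 6 (rule 154): 00010111011110
Gen 7 (rule 101): 11011001100010
Gen 8 (rule 154): 10010111010101
Gen 9 (rule 101): 10011001111111
Gen 10 (rule 154): 01110111111110
Gen 11 (rule 101): 00011000000010
Gen 12 (rule 154): 00110100000101
Gen 13 (rule 101): 10011101110111
Gen 14 (rule 154): 01111001100110
Gen 15 (rule 101): 00001000100010
Gen 16 (rule 154): 00010101010101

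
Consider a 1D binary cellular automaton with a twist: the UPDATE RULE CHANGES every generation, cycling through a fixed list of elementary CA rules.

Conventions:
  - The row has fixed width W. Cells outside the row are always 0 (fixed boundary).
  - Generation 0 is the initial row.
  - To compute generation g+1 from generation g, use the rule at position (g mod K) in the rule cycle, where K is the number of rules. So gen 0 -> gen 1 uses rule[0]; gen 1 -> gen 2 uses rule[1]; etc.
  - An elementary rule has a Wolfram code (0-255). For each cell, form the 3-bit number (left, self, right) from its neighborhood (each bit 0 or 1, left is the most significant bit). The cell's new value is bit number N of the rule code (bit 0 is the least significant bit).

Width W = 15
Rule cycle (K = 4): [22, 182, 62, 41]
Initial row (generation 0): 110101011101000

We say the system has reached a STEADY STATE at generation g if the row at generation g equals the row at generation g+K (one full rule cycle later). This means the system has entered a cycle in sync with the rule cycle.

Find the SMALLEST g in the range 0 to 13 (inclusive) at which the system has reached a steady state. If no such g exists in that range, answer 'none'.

Answer: none

Derivation:
Gen 0: 110101011101000
Gen 1 (rule 22): 000101000001100
Gen 2 (rule 182): 001111100010010
Gen 3 (rule 62): 011000010111111
Gen 4 (rule 41): 010011001100000
Gen 5 (rule 22): 111100110010000
Gen 6 (rule 182): 011011001111000
Gen 7 (rule 62): 110110111000100
Gen 8 (rule 41): 101101100010001
Gen 9 (rule 22): 100000010111011
Gen 10 (rule 182): 110000111010100
Gen 11 (rule 62): 101001100111110
Gen 12 (rule 41): 010001000100000
Gen 13 (rule 22): 111011101110000
Gen 14 (rule 182): 010101010101000
Gen 15 (rule 62): 111111111111100
Gen 16 (rule 41): 100000000000001
Gen 17 (rule 22): 110000000000011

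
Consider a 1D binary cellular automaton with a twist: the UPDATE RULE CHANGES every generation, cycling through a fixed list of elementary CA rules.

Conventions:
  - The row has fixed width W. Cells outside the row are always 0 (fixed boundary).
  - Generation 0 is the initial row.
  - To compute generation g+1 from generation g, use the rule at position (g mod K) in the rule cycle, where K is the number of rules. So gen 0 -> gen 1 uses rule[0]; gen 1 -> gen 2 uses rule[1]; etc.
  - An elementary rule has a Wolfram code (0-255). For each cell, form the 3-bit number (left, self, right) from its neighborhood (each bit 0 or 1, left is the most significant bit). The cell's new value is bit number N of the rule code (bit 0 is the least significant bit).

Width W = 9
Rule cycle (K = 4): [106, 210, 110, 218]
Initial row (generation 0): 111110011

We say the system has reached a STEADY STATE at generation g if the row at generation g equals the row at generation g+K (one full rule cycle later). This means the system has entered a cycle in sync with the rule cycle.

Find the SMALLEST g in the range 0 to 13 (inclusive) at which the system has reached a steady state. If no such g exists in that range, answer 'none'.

Gen 0: 111110011
Gen 1 (rule 106): 100010111
Gen 2 (rule 210): 010100011
Gen 3 (rule 110): 111100111
Gen 4 (rule 218): 111111111
Gen 5 (rule 106): 100000001
Gen 6 (rule 210): 010000010
Gen 7 (rule 110): 110000110
Gen 8 (rule 218): 111001111
Gen 9 (rule 106): 101011001
Gen 10 (rule 210): 000001110
Gen 11 (rule 110): 000011010
Gen 12 (rule 218): 000111001
Gen 13 (rule 106): 001101010
Gen 14 (rule 210): 010100001
Gen 15 (rule 110): 111100011
Gen 16 (rule 218): 111110111
Gen 17 (rule 106): 100011101

Answer: none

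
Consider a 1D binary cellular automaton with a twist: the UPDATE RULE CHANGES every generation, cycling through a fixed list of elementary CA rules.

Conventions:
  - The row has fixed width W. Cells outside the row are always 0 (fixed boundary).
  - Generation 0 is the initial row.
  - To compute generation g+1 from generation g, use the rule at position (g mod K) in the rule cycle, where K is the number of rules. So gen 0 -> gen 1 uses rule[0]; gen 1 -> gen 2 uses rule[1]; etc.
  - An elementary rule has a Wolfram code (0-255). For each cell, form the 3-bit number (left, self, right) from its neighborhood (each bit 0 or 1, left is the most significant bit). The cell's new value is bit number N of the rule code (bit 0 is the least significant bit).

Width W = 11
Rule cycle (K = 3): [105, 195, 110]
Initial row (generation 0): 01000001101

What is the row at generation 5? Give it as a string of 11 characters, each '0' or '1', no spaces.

Gen 0: 01000001101
Gen 1 (rule 105): 00011101110
Gen 2 (rule 195): 11101100110
Gen 3 (rule 110): 10111101110
Gen 4 (rule 105): 01100111010
Gen 5 (rule 195): 10101011000

Answer: 10101011000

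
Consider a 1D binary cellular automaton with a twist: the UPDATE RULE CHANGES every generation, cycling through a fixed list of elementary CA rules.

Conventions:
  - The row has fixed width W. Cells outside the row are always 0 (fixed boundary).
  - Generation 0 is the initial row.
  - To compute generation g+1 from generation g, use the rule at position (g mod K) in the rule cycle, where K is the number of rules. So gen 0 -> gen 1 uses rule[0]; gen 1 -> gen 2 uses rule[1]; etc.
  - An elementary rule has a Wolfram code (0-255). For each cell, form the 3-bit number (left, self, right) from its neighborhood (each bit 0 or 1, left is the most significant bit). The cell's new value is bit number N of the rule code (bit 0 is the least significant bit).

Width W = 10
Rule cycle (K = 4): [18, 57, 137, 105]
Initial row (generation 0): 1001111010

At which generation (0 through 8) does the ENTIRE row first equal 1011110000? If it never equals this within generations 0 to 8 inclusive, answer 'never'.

Gen 0: 1001111010
Gen 1 (rule 18): 0110000001
Gen 2 (rule 57): 0101111100
Gen 3 (rule 137): 0001111001
Gen 4 (rule 105): 1101001000
Gen 5 (rule 18): 0000110100
Gen 6 (rule 57): 1110101011
Gen 7 (rule 137): 1100000010
Gen 8 (rule 105): 1101111000

Answer: never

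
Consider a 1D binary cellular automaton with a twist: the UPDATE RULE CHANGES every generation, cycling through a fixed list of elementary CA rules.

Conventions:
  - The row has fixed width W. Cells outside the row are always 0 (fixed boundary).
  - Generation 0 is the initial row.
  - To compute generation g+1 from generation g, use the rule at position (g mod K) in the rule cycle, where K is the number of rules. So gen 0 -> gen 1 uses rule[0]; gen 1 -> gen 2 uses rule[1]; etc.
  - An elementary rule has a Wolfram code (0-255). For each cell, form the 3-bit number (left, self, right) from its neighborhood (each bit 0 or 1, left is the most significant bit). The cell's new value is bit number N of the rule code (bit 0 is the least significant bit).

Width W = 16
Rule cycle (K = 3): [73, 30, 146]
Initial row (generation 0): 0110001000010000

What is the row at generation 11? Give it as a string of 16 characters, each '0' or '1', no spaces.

Answer: 1100100001010110

Derivation:
Gen 0: 0110001000010000
Gen 1 (rule 73): 0110100011000111
Gen 2 (rule 30): 1100110110101100
Gen 3 (rule 146): 0011000000000010
Gen 4 (rule 73): 1011011111111000
Gen 5 (rule 30): 1010010000000100
Gen 6 (rule 146): 0001101000001010
Gen 7 (rule 73): 1101100011100000
Gen 8 (rule 30): 1001010110010000
Gen 9 (rule 146): 0110000001101000
Gen 10 (rule 73): 0110111101100011
Gen 11 (rule 30): 1100100001010110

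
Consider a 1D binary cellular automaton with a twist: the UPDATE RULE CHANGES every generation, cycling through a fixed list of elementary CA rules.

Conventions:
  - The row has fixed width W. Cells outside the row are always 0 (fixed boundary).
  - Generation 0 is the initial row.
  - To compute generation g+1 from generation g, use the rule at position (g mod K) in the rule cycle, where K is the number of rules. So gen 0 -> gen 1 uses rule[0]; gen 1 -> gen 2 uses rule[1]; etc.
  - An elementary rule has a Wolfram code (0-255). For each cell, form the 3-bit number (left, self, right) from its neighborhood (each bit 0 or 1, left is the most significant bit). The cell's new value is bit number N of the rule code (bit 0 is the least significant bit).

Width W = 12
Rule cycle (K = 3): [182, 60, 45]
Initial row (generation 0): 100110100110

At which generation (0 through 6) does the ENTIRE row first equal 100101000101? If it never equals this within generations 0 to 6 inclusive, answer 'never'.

Answer: 2

Derivation:
Gen 0: 100110100110
Gen 1 (rule 182): 111001111001
Gen 2 (rule 60): 100101000101
Gen 3 (rule 45): 100111010111
Gen 4 (rule 182): 111010111010
Gen 5 (rule 60): 100111100111
Gen 6 (rule 45): 100100000100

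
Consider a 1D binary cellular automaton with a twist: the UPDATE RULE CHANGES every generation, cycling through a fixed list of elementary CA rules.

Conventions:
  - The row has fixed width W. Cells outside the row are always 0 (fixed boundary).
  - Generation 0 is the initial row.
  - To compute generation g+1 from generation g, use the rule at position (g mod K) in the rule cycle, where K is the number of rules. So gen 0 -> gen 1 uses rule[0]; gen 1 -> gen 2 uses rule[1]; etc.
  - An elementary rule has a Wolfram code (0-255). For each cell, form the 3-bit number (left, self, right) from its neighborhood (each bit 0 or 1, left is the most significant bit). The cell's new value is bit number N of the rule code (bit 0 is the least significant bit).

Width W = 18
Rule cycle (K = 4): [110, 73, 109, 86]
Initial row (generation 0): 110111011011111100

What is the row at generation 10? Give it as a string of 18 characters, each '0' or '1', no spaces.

Gen 0: 110111011011111100
Gen 1 (rule 110): 111101111110000100
Gen 2 (rule 73): 100101000010110001
Gen 3 (rule 109): 100111011011110101
Gen 4 (rule 86): 111001001000010101
Gen 5 (rule 110): 101011011000111111
Gen 6 (rule 73): 000011011010100001
Gen 7 (rule 109): 111011111111101101
Gen 8 (rule 86): 001000000000100101
Gen 9 (rule 110): 011000000001101111
Gen 10 (rule 73): 011011111101101001

Answer: 011011111101101001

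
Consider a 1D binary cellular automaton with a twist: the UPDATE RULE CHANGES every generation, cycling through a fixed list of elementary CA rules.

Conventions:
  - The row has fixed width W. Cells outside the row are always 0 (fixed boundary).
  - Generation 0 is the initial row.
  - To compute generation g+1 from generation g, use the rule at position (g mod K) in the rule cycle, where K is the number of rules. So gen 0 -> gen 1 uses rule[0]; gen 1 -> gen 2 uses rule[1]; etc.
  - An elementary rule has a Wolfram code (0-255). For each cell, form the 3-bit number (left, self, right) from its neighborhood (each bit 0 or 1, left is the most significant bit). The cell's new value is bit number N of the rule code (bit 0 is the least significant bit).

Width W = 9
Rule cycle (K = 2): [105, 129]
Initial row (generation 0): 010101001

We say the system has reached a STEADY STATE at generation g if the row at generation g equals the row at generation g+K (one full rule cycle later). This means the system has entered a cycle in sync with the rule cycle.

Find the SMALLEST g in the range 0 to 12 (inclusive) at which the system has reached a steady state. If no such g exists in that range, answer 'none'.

Answer: none

Derivation:
Gen 0: 010101001
Gen 1 (rule 105): 001010000
Gen 2 (rule 129): 100000111
Gen 3 (rule 105): 001110101
Gen 4 (rule 129): 100100000
Gen 5 (rule 105): 000001111
Gen 6 (rule 129): 111100110
Gen 7 (rule 105): 100100110
Gen 8 (rule 129): 000000000
Gen 9 (rule 105): 111111111
Gen 10 (rule 129): 011111110
Gen 11 (rule 105): 010000010
Gen 12 (rule 129): 000111000
Gen 13 (rule 105): 110101011
Gen 14 (rule 129): 000000000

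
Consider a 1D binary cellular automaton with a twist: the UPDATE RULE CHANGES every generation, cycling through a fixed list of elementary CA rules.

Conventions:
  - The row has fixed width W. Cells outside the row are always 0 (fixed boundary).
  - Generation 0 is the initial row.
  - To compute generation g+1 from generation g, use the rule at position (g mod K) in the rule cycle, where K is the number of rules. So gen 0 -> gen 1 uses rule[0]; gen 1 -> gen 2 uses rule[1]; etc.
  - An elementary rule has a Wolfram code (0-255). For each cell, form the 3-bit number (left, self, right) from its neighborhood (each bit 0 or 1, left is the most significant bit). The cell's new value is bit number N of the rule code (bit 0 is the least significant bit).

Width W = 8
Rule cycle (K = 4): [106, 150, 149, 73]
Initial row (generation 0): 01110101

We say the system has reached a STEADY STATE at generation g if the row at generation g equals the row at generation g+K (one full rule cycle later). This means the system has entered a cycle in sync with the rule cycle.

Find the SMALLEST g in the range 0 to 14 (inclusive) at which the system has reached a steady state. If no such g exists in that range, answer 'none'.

Gen 0: 01110101
Gen 1 (rule 106): 11011010
Gen 2 (rule 150): 00000011
Gen 3 (rule 149): 11111000
Gen 4 (rule 73): 10001011
Gen 5 (rule 106): 00010111
Gen 6 (rule 150): 00110010
Gen 7 (rule 149): 10001011
Gen 8 (rule 73): 00100011
Gen 9 (rule 106): 01000111
Gen 10 (rule 150): 11101010
Gen 11 (rule 149): 01001011
Gen 12 (rule 73): 00000011
Gen 13 (rule 106): 00000111
Gen 14 (rule 150): 00001010
Gen 15 (rule 149): 11101011
Gen 16 (rule 73): 10100011
Gen 17 (rule 106): 01000111
Gen 18 (rule 150): 11101010

Answer: none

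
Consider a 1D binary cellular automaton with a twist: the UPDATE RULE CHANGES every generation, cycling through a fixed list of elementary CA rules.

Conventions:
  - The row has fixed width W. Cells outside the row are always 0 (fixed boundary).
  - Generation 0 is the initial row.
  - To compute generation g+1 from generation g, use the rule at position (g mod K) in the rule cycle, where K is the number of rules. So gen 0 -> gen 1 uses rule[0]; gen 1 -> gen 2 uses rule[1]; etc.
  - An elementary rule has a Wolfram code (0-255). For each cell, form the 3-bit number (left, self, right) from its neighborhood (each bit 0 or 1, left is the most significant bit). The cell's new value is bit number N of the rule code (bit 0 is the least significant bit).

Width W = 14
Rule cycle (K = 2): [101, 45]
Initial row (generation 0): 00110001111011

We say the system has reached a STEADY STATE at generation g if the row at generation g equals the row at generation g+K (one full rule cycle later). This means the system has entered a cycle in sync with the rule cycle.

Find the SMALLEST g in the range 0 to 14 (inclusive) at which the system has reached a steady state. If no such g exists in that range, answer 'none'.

Gen 0: 00110001111011
Gen 1 (rule 101): 10010100001101
Gen 2 (rule 45): 10011101101011
Gen 3 (rule 101): 10000110111101
Gen 4 (rule 45): 10110101100011
Gen 5 (rule 101): 11011110101001
Gen 6 (rule 45): 10110001111001
Gen 7 (rule 101): 11010100001001
Gen 8 (rule 45): 10111101101001
Gen 9 (rule 101): 11000110111001
Gen 10 (rule 45): 10010101100001
Gen 11 (rule 101): 10011110101101
Gen 12 (rule 45): 10010001111011
Gen 13 (rule 101): 10010100001101
Gen 14 (rule 45): 10011101101011
Gen 15 (rule 101): 10000110111101
Gen 16 (rule 45): 10110101100011

Answer: none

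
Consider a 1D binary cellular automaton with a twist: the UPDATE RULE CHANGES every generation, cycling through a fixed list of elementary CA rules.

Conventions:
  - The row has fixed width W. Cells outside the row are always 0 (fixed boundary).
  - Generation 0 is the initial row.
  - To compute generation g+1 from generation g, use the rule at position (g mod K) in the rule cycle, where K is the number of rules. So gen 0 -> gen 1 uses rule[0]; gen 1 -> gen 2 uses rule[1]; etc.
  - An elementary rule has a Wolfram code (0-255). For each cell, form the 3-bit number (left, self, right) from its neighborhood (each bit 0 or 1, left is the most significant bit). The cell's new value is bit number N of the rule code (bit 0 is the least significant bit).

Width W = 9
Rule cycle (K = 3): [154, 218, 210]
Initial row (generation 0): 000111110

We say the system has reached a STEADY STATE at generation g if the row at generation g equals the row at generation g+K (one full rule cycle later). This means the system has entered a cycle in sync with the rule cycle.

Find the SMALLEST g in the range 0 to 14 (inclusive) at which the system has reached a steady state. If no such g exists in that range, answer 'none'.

Gen 0: 000111110
Gen 1 (rule 154): 001111101
Gen 2 (rule 218): 011111100
Gen 3 (rule 210): 101111110
Gen 4 (rule 154): 001111101
Gen 5 (rule 218): 011111100
Gen 6 (rule 210): 101111110
Gen 7 (rule 154): 001111101
Gen 8 (rule 218): 011111100
Gen 9 (rule 210): 101111110
Gen 10 (rule 154): 001111101
Gen 11 (rule 218): 011111100
Gen 12 (rule 210): 101111110
Gen 13 (rule 154): 001111101
Gen 14 (rule 218): 011111100
Gen 15 (rule 210): 101111110
Gen 16 (rule 154): 001111101
Gen 17 (rule 218): 011111100

Answer: 1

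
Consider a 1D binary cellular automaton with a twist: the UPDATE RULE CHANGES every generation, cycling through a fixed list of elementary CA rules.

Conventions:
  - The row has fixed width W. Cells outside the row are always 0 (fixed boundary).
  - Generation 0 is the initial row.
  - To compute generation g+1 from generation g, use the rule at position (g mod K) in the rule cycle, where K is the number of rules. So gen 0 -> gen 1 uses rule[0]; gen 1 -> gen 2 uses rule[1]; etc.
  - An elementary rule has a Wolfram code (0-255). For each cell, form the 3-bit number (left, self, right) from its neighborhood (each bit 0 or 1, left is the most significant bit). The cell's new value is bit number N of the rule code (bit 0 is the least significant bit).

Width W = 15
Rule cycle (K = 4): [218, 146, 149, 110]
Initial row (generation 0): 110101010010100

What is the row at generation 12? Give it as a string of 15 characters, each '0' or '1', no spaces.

Gen 0: 110101010010100
Gen 1 (rule 218): 110000001100010
Gen 2 (rule 146): 001000010010101
Gen 3 (rule 149): 101111011010101
Gen 4 (rule 110): 111001111111111
Gen 5 (rule 218): 111111111111111
Gen 6 (rule 146): 011111111111110
Gen 7 (rule 149): 001111111111101
Gen 8 (rule 110): 011000000000111
Gen 9 (rule 218): 111100000001111
Gen 10 (rule 146): 011010000010110
Gen 11 (rule 149): 000011111010001
Gen 12 (rule 110): 000110001110011

Answer: 000110001110011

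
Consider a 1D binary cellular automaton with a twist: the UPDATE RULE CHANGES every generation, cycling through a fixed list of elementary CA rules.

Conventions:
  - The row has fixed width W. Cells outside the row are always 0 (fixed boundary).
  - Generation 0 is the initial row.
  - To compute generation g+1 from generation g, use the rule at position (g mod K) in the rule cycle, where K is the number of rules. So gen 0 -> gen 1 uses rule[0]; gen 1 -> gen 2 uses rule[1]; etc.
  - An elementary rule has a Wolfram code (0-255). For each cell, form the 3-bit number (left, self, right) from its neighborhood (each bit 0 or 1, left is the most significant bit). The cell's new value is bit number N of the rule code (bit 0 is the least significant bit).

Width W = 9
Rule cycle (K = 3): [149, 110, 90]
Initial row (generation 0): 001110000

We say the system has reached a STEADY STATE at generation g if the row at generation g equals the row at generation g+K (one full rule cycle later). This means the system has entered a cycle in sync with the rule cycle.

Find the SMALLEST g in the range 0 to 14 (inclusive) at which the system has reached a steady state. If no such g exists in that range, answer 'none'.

Answer: none

Derivation:
Gen 0: 001110000
Gen 1 (rule 149): 100101111
Gen 2 (rule 110): 101111001
Gen 3 (rule 90): 001001110
Gen 4 (rule 149): 101100101
Gen 5 (rule 110): 111101111
Gen 6 (rule 90): 100101001
Gen 7 (rule 149): 110101101
Gen 8 (rule 110): 111111111
Gen 9 (rule 90): 100000001
Gen 10 (rule 149): 111111101
Gen 11 (rule 110): 100000111
Gen 12 (rule 90): 010001101
Gen 13 (rule 149): 011100001
Gen 14 (rule 110): 110100011
Gen 15 (rule 90): 110010111
Gen 16 (rule 149): 001010010
Gen 17 (rule 110): 011110110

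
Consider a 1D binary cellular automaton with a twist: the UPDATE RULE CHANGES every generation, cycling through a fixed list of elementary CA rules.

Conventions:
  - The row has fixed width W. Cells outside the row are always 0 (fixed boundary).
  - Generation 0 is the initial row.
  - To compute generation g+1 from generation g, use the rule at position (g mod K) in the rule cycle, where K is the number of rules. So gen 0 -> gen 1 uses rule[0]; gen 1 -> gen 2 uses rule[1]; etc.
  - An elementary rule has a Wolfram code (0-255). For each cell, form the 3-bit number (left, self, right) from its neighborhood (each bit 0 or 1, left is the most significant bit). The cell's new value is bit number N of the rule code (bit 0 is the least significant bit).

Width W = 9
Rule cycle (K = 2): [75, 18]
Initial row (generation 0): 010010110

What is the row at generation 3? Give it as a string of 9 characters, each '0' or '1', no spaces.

Answer: 111011010

Derivation:
Gen 0: 010010110
Gen 1 (rule 75): 100100110
Gen 2 (rule 18): 011011001
Gen 3 (rule 75): 111011010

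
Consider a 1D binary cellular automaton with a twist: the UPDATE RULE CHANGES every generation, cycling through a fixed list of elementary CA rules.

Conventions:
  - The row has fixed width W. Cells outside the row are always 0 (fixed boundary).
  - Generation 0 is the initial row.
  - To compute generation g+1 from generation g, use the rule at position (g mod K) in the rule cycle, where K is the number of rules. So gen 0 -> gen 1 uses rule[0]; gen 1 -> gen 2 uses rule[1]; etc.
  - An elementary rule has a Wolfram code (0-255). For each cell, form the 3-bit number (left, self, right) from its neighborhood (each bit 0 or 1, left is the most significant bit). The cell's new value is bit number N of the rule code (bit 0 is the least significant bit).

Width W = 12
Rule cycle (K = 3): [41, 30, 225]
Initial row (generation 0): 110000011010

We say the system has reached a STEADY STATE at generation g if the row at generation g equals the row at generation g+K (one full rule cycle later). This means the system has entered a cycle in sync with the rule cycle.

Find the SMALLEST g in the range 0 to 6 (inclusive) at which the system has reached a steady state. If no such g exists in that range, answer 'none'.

Gen 0: 110000011010
Gen 1 (rule 41): 100111010100
Gen 2 (rule 30): 111100010110
Gen 3 (rule 225): 011101001010
Gen 4 (rule 41): 010010000100
Gen 5 (rule 30): 111111001110
Gen 6 (rule 225): 011111000110
Gen 7 (rule 41): 010000010100
Gen 8 (rule 30): 111000110110
Gen 9 (rule 225): 011010011010

Answer: none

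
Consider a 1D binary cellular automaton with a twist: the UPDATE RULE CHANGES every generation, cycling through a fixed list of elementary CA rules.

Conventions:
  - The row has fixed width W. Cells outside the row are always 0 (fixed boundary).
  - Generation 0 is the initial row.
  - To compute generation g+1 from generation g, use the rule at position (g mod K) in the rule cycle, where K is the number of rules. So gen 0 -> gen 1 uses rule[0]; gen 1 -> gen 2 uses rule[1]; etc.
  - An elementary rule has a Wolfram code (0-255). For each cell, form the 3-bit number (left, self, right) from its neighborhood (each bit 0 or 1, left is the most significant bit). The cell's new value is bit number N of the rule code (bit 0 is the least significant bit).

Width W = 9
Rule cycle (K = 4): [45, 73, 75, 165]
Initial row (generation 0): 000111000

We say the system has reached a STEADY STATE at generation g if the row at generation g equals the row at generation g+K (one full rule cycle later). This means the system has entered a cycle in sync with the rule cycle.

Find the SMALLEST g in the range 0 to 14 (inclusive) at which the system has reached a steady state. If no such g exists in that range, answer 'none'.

Gen 0: 000111000
Gen 1 (rule 45): 110100011
Gen 2 (rule 73): 110001011
Gen 3 (rule 75): 110110011
Gen 4 (rule 165): 001000000
Gen 5 (rule 45): 101011111
Gen 6 (rule 73): 000010001
Gen 7 (rule 75): 111100110
Gen 8 (rule 165): 011000000
Gen 9 (rule 45): 010011111
Gen 10 (rule 73): 000010001
Gen 11 (rule 75): 111100110
Gen 12 (rule 165): 011000000
Gen 13 (rule 45): 010011111
Gen 14 (rule 73): 000010001
Gen 15 (rule 75): 111100110
Gen 16 (rule 165): 011000000
Gen 17 (rule 45): 010011111
Gen 18 (rule 73): 000010001

Answer: 6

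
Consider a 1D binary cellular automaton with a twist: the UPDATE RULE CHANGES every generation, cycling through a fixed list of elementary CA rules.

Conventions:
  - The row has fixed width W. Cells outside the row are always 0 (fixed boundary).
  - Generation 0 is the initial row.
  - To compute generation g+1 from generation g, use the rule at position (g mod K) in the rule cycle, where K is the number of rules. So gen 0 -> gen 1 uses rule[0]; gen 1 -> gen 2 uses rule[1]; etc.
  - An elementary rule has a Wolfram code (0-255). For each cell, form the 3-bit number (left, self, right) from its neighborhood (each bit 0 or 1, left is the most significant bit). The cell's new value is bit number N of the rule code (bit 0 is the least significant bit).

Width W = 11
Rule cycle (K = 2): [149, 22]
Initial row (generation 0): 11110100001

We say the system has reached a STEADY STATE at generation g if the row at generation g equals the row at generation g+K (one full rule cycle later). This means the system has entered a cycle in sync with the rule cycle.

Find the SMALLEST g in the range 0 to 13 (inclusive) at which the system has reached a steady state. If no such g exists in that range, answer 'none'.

Gen 0: 11110100001
Gen 1 (rule 149): 01100111101
Gen 2 (rule 22): 10011000001
Gen 3 (rule 149): 11000111101
Gen 4 (rule 22): 00101000001
Gen 5 (rule 149): 10101111101
Gen 6 (rule 22): 10100000001
Gen 7 (rule 149): 10111111101
Gen 8 (rule 22): 10000000001
Gen 9 (rule 149): 11111111101
Gen 10 (rule 22): 00000000001
Gen 11 (rule 149): 11111111101
Gen 12 (rule 22): 00000000001
Gen 13 (rule 149): 11111111101
Gen 14 (rule 22): 00000000001
Gen 15 (rule 149): 11111111101

Answer: 9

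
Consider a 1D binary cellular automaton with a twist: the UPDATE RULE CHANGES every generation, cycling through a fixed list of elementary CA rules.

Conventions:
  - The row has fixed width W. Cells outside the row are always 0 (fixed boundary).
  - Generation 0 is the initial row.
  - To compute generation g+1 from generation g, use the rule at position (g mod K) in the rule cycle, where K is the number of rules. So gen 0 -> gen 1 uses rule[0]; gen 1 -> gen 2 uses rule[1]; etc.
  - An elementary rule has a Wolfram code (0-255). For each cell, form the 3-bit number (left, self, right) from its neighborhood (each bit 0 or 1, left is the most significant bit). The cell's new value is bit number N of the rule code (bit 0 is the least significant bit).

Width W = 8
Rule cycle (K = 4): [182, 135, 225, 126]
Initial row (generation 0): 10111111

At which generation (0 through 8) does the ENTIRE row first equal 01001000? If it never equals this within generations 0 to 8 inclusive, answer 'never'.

Answer: never

Derivation:
Gen 0: 10111111
Gen 1 (rule 182): 11011110
Gen 2 (rule 135): 00001100
Gen 3 (rule 225): 11100101
Gen 4 (rule 126): 10111111
Gen 5 (rule 182): 11011110
Gen 6 (rule 135): 00001100
Gen 7 (rule 225): 11100101
Gen 8 (rule 126): 10111111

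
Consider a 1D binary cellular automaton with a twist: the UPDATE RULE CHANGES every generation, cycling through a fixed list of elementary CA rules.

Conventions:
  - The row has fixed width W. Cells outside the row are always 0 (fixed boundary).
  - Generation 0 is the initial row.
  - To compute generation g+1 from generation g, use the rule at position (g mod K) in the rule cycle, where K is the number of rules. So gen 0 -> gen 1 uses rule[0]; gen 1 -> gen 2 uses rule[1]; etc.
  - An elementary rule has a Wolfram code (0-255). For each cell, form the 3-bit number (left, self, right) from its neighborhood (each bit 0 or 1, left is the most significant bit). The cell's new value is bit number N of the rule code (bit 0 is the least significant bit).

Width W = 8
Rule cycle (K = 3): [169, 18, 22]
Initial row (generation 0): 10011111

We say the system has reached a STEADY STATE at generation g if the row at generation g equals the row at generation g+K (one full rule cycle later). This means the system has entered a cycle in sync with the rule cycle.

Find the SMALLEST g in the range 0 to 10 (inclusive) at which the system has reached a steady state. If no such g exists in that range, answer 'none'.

Answer: 8

Derivation:
Gen 0: 10011111
Gen 1 (rule 169): 00011110
Gen 2 (rule 18): 00100001
Gen 3 (rule 22): 01110011
Gen 4 (rule 169): 01100010
Gen 5 (rule 18): 10010101
Gen 6 (rule 22): 11110101
Gen 7 (rule 169): 11101010
Gen 8 (rule 18): 00000001
Gen 9 (rule 22): 00000011
Gen 10 (rule 169): 11111010
Gen 11 (rule 18): 00000001
Gen 12 (rule 22): 00000011
Gen 13 (rule 169): 11111010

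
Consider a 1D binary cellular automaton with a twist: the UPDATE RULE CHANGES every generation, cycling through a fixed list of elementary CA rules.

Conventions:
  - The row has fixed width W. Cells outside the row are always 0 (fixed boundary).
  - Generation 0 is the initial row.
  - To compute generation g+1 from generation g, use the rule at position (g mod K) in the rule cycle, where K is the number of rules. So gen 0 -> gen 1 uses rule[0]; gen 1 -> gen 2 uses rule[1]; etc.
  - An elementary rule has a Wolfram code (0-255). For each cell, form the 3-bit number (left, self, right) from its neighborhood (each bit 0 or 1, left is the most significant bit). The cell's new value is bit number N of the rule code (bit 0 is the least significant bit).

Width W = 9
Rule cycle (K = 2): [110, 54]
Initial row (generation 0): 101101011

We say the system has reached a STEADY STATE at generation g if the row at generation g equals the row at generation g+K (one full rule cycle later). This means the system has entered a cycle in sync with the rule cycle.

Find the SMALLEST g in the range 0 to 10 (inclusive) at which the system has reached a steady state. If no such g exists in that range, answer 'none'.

Gen 0: 101101011
Gen 1 (rule 110): 111111111
Gen 2 (rule 54): 000000000
Gen 3 (rule 110): 000000000
Gen 4 (rule 54): 000000000
Gen 5 (rule 110): 000000000
Gen 6 (rule 54): 000000000
Gen 7 (rule 110): 000000000
Gen 8 (rule 54): 000000000
Gen 9 (rule 110): 000000000
Gen 10 (rule 54): 000000000
Gen 11 (rule 110): 000000000
Gen 12 (rule 54): 000000000

Answer: 2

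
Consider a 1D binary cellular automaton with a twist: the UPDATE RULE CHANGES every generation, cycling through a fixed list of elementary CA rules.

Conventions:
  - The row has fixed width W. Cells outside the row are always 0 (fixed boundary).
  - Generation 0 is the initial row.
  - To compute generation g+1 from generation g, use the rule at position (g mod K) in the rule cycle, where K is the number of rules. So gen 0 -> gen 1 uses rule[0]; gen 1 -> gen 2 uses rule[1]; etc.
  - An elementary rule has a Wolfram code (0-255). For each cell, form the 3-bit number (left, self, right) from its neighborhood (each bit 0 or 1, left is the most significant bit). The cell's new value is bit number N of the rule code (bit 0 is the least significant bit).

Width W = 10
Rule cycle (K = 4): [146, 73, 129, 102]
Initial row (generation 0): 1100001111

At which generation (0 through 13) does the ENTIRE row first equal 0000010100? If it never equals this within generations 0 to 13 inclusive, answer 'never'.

Answer: 9

Derivation:
Gen 0: 1100001111
Gen 1 (rule 146): 0010010110
Gen 2 (rule 73): 1000000110
Gen 3 (rule 129): 0011110000
Gen 4 (rule 102): 0100010000
Gen 5 (rule 146): 1010101000
Gen 6 (rule 73): 0000000011
Gen 7 (rule 129): 1111111000
Gen 8 (rule 102): 0000001000
Gen 9 (rule 146): 0000010100
Gen 10 (rule 73): 1111000001
Gen 11 (rule 129): 0110011100
Gen 12 (rule 102): 1010100100
Gen 13 (rule 146): 0000011010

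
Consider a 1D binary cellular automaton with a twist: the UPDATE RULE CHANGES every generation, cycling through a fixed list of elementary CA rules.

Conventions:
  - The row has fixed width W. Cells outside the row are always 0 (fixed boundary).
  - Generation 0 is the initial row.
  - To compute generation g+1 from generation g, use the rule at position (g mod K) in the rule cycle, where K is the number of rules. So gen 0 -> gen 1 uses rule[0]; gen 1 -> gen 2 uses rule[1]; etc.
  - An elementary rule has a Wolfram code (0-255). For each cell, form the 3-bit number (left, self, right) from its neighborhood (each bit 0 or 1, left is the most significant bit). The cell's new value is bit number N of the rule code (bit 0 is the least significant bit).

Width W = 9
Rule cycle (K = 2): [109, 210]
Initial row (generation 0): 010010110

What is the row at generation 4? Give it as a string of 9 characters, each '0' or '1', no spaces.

Answer: 011111110

Derivation:
Gen 0: 010010110
Gen 1 (rule 109): 010011110
Gen 2 (rule 210): 101101111
Gen 3 (rule 109): 111111001
Gen 4 (rule 210): 011111110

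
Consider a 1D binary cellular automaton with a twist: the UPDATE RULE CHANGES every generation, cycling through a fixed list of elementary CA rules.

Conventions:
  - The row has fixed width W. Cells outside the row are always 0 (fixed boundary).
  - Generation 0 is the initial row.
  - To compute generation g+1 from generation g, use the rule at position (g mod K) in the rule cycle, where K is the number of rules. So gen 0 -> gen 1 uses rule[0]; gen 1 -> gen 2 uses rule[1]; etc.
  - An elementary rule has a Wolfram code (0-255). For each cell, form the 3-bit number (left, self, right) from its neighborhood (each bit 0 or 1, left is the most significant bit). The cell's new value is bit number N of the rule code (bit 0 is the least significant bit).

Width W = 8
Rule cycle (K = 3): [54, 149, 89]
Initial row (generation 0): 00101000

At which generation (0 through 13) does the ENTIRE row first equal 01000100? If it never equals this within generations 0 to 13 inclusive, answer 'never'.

Answer: never

Derivation:
Gen 0: 00101000
Gen 1 (rule 54): 01111100
Gen 2 (rule 149): 00111011
Gen 3 (rule 89): 10101011
Gen 4 (rule 54): 11111100
Gen 5 (rule 149): 01111011
Gen 6 (rule 89): 01001011
Gen 7 (rule 54): 11111100
Gen 8 (rule 149): 01111011
Gen 9 (rule 89): 01001011
Gen 10 (rule 54): 11111100
Gen 11 (rule 149): 01111011
Gen 12 (rule 89): 01001011
Gen 13 (rule 54): 11111100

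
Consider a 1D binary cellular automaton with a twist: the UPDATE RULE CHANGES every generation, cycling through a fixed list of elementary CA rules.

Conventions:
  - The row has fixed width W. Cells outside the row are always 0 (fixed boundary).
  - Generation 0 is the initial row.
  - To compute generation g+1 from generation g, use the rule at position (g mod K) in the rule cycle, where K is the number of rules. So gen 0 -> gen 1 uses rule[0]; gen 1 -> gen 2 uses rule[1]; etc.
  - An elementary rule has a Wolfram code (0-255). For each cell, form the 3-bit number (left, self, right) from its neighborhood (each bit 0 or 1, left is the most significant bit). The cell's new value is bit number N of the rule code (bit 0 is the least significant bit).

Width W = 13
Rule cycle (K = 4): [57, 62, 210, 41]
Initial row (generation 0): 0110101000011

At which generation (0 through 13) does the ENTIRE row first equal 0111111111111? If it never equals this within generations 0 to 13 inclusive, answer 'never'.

Answer: 11

Derivation:
Gen 0: 0110101000011
Gen 1 (rule 57): 0101010111010
Gen 2 (rule 62): 1111111100111
Gen 3 (rule 210): 0111111111011
Gen 4 (rule 41): 0100000000110
Gen 5 (rule 57): 0011111110101
Gen 6 (rule 62): 0110000001111
Gen 7 (rule 210): 1011000010111
Gen 8 (rule 41): 0110011001100
Gen 9 (rule 57): 0101010101011
Gen 10 (rule 62): 1111111111110
Gen 11 (rule 210): 0111111111111
Gen 12 (rule 41): 0100000000000
Gen 13 (rule 57): 0011111111111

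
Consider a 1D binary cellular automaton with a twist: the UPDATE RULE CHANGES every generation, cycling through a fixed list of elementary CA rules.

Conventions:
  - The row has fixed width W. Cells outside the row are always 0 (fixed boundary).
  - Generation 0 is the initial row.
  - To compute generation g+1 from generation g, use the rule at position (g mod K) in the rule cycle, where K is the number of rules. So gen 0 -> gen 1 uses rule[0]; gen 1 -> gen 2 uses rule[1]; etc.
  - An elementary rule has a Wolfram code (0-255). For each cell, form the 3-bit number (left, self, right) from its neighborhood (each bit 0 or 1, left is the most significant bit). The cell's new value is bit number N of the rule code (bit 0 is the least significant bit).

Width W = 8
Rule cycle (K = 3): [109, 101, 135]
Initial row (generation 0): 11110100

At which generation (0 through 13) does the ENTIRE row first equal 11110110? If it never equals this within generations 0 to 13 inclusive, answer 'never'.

Answer: 12

Derivation:
Gen 0: 11110100
Gen 1 (rule 109): 10011101
Gen 2 (rule 101): 10000111
Gen 3 (rule 135): 10111010
Gen 4 (rule 109): 11101110
Gen 5 (rule 101): 00110010
Gen 6 (rule 135): 11000110
Gen 7 (rule 109): 11010110
Gen 8 (rule 101): 01111010
Gen 9 (rule 135): 10110010
Gen 10 (rule 109): 11110010
Gen 11 (rule 101): 00010010
Gen 12 (rule 135): 11110110
Gen 13 (rule 109): 10011110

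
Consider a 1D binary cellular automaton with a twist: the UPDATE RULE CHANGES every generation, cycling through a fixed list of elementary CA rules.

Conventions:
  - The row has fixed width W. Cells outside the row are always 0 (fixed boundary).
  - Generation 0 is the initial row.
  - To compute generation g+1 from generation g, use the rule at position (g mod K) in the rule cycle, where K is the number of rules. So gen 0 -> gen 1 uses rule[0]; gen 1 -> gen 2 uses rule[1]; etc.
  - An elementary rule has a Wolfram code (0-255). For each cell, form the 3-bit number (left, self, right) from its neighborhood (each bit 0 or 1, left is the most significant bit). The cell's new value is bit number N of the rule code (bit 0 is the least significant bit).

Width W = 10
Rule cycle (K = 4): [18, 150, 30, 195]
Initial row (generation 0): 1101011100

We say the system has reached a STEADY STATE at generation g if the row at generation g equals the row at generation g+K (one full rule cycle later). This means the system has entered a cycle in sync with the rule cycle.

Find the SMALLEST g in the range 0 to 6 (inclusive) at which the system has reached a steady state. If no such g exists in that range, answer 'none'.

Gen 0: 1101011100
Gen 1 (rule 18): 0000000010
Gen 2 (rule 150): 0000000111
Gen 3 (rule 30): 0000001100
Gen 4 (rule 195): 1111110101
Gen 5 (rule 18): 0000000000
Gen 6 (rule 150): 0000000000
Gen 7 (rule 30): 0000000000
Gen 8 (rule 195): 1111111111
Gen 9 (rule 18): 0000000000
Gen 10 (rule 150): 0000000000

Answer: 5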